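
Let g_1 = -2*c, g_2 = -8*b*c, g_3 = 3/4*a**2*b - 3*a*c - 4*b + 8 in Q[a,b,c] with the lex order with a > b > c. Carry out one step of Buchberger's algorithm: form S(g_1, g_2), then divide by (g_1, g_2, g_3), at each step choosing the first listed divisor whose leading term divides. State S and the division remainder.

lcm(LM(g_1), LM(g_2)) = b*c.
S = (lcm/LT(g_1))·g_1 − (lcm/LT(g_2))·g_2 = 0.
Reduce S modulo (g_1, g_2, g_3) in that order:
The remainder is 0, so this S-polynomial contributes no new basis element.

S(g_1, g_2) = 0; remainder on division = 0.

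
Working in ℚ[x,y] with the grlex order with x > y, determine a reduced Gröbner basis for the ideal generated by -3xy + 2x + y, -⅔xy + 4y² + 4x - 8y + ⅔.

The reduced Gröbner basis is the canonical form of the ideal for this ordering.

f_1 = -3xy + 2x + y, LT = xy.
f_2 = -⅔xy + 4y² + 4x - 8y + ⅔, LT = xy.

S(f_1,f_2): lcm = xy. S = 6y² + 16/3x - 37/3y + 1.
  reduce S modulo (f_1, f_2):
  remainder 6y² + 16/3x - 37/3y + 1 ≠ 0; add g_3 = 6y² + 16/3x - 37/3y + 1 to the basis.

S(f_1,g_3): lcm = xy². S = -8/9x² + 25/18xy - ⅓y² - ⅙x.
  reduce S modulo (f_1, f_2, g_3):
  remainder -8/9x² + 19/18x - 2/9y + 1/18 ≠ 0; add g_4 = -8/9x² + 19/18x - 2/9y + 1/18 to the basis.

The other S-polynomials (S(f_2,g_3), S(f_1,g_4), S(f_2,g_4), S(g_3,g_4)) all reduce to 0 modulo the current basis, so we have a Gröbner basis.
Inter-reduce: drop elements whose leading term is divisible by another's, tail-reduce, and make monic.

G = {x² - 19/16x + ¼y - 1/16, xy - ⅔x - ⅓y, y² + 8/9x - 37/18y + ⅙}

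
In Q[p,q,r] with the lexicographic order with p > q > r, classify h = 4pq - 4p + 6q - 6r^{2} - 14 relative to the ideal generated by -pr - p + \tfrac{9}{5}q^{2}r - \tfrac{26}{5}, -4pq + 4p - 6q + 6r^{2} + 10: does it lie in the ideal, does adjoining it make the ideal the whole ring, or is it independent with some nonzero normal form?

First compute the reduced Gröbner basis of I by Buchberger's algorithm.
f_1 = -pr - p + \tfrac{9}{5}q^{2}r - \tfrac{26}{5}, LT = pr.
f_2 = -4pq + 4p - 6q + 6r^{2} + 10, LT = pq.

S(f_1,f_2): lcm = pqr. S = pq + pr - \tfrac{9}{5}q^{3}r - \tfrac{3}{2}qr + \tfrac{26}{5}q + \tfrac{3}{2}r^{3} + \tfrac{5}{2}r.
  leading term pq: subtract (-\tfrac{1}{4})·f_2 from pq + pr - \tfrac{9}{5}q^{3}r - \tfrac{3}{2}qr + \tfrac{26}{5}q + \tfrac{3}{2}r^{3} + \tfrac{5}{2}r → pr + p - \tfrac{9}{5}q^{3}r - \tfrac{3}{2}qr + \tfrac{37}{10}q + \tfrac{3}{2}r^{3} + \tfrac{3}{2}r^{2} + \tfrac{5}{2}r + \tfrac{5}{2}
  leading term pr: subtract (-1)·f_1 from pr + p - \tfrac{9}{5}q^{3}r - \tfrac{3}{2}qr + \tfrac{37}{10}q + \tfrac{3}{2}r^{3} + \tfrac{3}{2}r^{2} + \tfrac{5}{2}r + \tfrac{5}{2} → -\tfrac{9}{5}q^{3}r + \tfrac{9}{5}q^{2}r - \tfrac{3}{2}qr + \tfrac{37}{10}q + \tfrac{3}{2}r^{3} + \tfrac{3}{2}r^{2} + \tfrac{5}{2}r - \tfrac{27}{10}
  leading term q^{3}r: no divisor's leading term divides it; move -\tfrac{9}{5}q^{3}r to the remainder.
  leading term q^{2}r: no divisor's leading term divides it; move \tfrac{9}{5}q^{2}r to the remainder.
  leading term qr: no divisor's leading term divides it; move -\tfrac{3}{2}qr to the remainder.
  leading term q: no divisor's leading term divides it; move \tfrac{37}{10}q to the remainder.
  leading term r^{3}: no divisor's leading term divides it; move \tfrac{3}{2}r^{3} to the remainder.
  leading term r^{2}: no divisor's leading term divides it; move \tfrac{3}{2}r^{2} to the remainder.
  leading term r: no divisor's leading term divides it; move \tfrac{5}{2}r to the remainder.
  leading term 1: no divisor's leading term divides it; move -\tfrac{27}{10} to the remainder.
  remainder -\tfrac{9}{5}q^{3}r + \tfrac{9}{5}q^{2}r - \tfrac{3}{2}qr + \tfrac{37}{10}q + \tfrac{3}{2}r^{3} + \tfrac{3}{2}r^{2} + \tfrac{5}{2}r - \tfrac{27}{10} ≠ 0; add k_3 = -\tfrac{9}{5}q^{3}r + \tfrac{9}{5}q^{2}r - \tfrac{3}{2}qr + \tfrac{37}{10}q + \tfrac{3}{2}r^{3} + \tfrac{3}{2}r^{2} + \tfrac{5}{2}r - \tfrac{27}{10} to the basis.

The other S-polynomials (S(f_1,k_3), S(f_2,k_3)) all reduce to 0 modulo the current basis, so we have a Gröbner basis.
Inter-reduce: drop elements whose leading term is divisible by another's, tail-reduce, and make monic.
Reduced Gröbner basis: {pq - p + \tfrac{3}{2}q - \tfrac{3}{2}r^{2} - \tfrac{5}{2}, pr + p - \tfrac{9}{5}q^{2}r + \tfrac{26}{5}, q^{3}r - q^{2}r + \tfrac{5}{6}qr - \tfrac{37}{18}q - \tfrac{5}{6}r^{3} - \tfrac{5}{6}r^{2} - \tfrac{25}{18}r + \tfrac{3}{2}}.
Label its elements g_1 = pq - p + \tfrac{3}{2}q - \tfrac{3}{2}r^{2} - \tfrac{5}{2}, g_2 = pr + p - \tfrac{9}{5}q^{2}r + \tfrac{26}{5}, g_3 = q^{3}r - q^{2}r + \tfrac{5}{6}qr - \tfrac{37}{18}q - \tfrac{5}{6}r^{3} - \tfrac{5}{6}r^{2} - \tfrac{25}{18}r + \tfrac{3}{2}.

Reduce h = 4pq - 4p + 6q - 6r^{2} - 14 modulo G:
  leading term pq: subtract (4)·g_1 from 4pq - 4p + 6q - 6r^{2} - 14 → -4
  leading term 1: no divisor's leading term divides it; move -4 to the remainder.
  normal form = -4.
The normal form is nonzero, so h ∉ I. Since h minus its normal form lies in I, I + (h) = I + (n) where n = -4; decide whether this ideal is the whole ring.
Here n = -4 is a nonzero constant, hence a unit: 1 ∈ I + (h), the Gröbner basis of I + (h) is {1}, and the enlarged system has no common solution — adjoining h is inconsistent.

Ideal membership is decidable via reduction modulo a Gröbner basis.

Adjoining 4pq - 4p + 6q - 6r^{2} - 14 makes the ideal the whole ring: the system is inconsistent.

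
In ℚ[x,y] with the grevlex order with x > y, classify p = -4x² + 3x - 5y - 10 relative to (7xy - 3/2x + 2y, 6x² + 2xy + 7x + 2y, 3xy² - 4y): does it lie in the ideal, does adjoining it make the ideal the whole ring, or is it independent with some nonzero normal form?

First compute the reduced Gröbner basis of I by Buchberger's algorithm.
f_1 = 7xy - 3/2x + 2y, LT = xy.
f_2 = 6x² + 2xy + 7x + 2y, LT = x².
f_3 = 3xy² - 4y, LT = xy².

S(f_1,f_2): lcm = x²y. S = -⅓xy² - 3/14x² - 37/42xy - ⅓y².
  reduce S modulo (f_1, f_2, f_3):
  remainder -5/21y² + 3/49x + 95/294y ≠ 0; add h_4 = -5/21y² + 3/49x + 95/294y to the basis.

S(f_1,f_3): lcm = xy². S = -3/14xy + 2/7y² + 4/3y.
  reduce S modulo (f_1, f_2, f_3, h_4):
  remainder 27/980x + 262/147y ≠ 0; add h_5 = 27/980x + 262/147y to the basis.

S(f_2,f_3): lcm = x²y². S = ⅓xy³ + 7/6xy² + ⅓y³ + 4/3xy.
  reduce S modulo (f_1, f_2, f_3, h_4, h_5):
  remainder -52201/2268y ≠ 0; add h_6 = -52201/2268y to the basis.

The other S-polynomials (S(f_1,h_4), S(f_2,h_4), S(f_3,h_4), S(f_1,h_5), S(f_2,h_5), S(f_3,h_5), S(h_4,h_5), S(f_1,h_6), S(f_2,h_6), S(f_3,h_6), S(h_4,h_6), S(h_5,h_6)) all reduce to 0 modulo the current basis, so we have a Gröbner basis.
Inter-reduce: drop elements whose leading term is divisible by another's, tail-reduce, and make monic.
Reduced Gröbner basis: {x, y}.
Label its elements g_1 = x, g_2 = y.

Reduce p = -4x² + 3x - 5y - 10 modulo G:
  leading term x²: subtract (-4x)·g_1 from -4x² + 3x - 5y - 10 → 3x - 5y - 10
  leading term x: subtract (3)·g_1 from 3x - 5y - 10 → -5y - 10
  leading term y: subtract (-5)·g_2 from -5y - 10 → -10
  leading term 1: no divisor's leading term divides it; move -10 to the remainder.
  normal form = -10.
The normal form is nonzero, so p ∉ I. Since p minus its normal form lies in I, I + (p) = I + (r) where r = -10; decide whether this ideal is the whole ring.
Here r = -10 is a nonzero constant, hence a unit: 1 ∈ I + (p), the Gröbner basis of I + (p) is {1}, and the enlarged system has no common solution — adjoining p is inconsistent.

The remainder on division by a Gröbner basis is unique — it is the normal form.

Adjoining -4x² + 3x - 5y - 10 makes the ideal the whole ring: the system is inconsistent.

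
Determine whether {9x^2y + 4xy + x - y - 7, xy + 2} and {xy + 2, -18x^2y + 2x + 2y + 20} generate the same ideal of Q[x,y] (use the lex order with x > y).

No, the ideals differ.

Equality of ideals is decidable: compute both reduced Gröbner bases (unique for the ordering) and check whether they agree.
Buchberger on the first generating set:
f_1 = 9x^2y + 4xy + x - y - 7, LT = x^2y.
f_2 = xy + 2, LT = xy.

S(f_1,f_2): lcm = x^2y. S = 4/9xy - 17/9x - 1/9y - 7/9.
  leading term xy: subtract (4/9)·f_2 from 4/9xy - 17/9x - 1/9y - 7/9 → -17/9x - 1/9y - 5/3
  leading term x: no divisor's leading term divides it; move -17/9x to the remainder.
  leading term y: no divisor's leading term divides it; move -1/9y to the remainder.
  leading term 1: no divisor's leading term divides it; move -5/3 to the remainder.
  remainder -17/9x - 1/9y - 5/3 ≠ 0; add g_3 = -17/9x - 1/9y - 5/3 to the basis.

S(f_2,g_3): lcm = xy. S = -1/17y^2 - 15/17y + 2.
  leading term y^2: no divisor's leading term divides it; move -1/17y^2 to the remainder.
  leading term y: no divisor's leading term divides it; move -15/17y to the remainder.
  leading term 1: no divisor's leading term divides it; move 2 to the remainder.
  remainder -1/17y^2 - 15/17y + 2 ≠ 0; add g_4 = -1/17y^2 - 15/17y + 2 to the basis.

The other S-polynomials (S(f_1,g_3), S(f_1,g_4), S(f_2,g_4), S(g_3,g_4)) all reduce to 0 modulo the current basis, so we have a Gröbner basis.
Inter-reduce: drop elements whose leading term is divisible by another's, tail-reduce, and make monic.
Reduced Gröbner basis: {x + 1/17y + 15/17, y^2 + 15y - 34}.

Buchberger on the second generating set:
h_1 = xy + 2, LT = xy.
h_2 = -18x^2y + 2x + 2y + 20, LT = x^2y.

S(h_1,h_2): lcm = x^2y. S = 19/9x + 1/9y + 10/9.
  leading term x: no divisor's leading term divides it; move 19/9x to the remainder.
  leading term y: no divisor's leading term divides it; move 1/9y to the remainder.
  leading term 1: no divisor's leading term divides it; move 10/9 to the remainder.
  remainder 19/9x + 1/9y + 10/9 ≠ 0; add k_3 = 19/9x + 1/9y + 10/9 to the basis.

S(h_1,k_3): lcm = xy. S = -1/19y^2 - 10/19y + 2.
  leading term y^2: no divisor's leading term divides it; move -1/19y^2 to the remainder.
  leading term y: no divisor's leading term divides it; move -10/19y to the remainder.
  leading term 1: no divisor's leading term divides it; move 2 to the remainder.
  remainder -1/19y^2 - 10/19y + 2 ≠ 0; add k_4 = -1/19y^2 - 10/19y + 2 to the basis.

The other S-polynomials (S(h_2,k_3), S(h_1,k_4), S(h_2,k_4), S(k_3,k_4)) all reduce to 0 modulo the current basis, so we have a Gröbner basis.
Inter-reduce: drop elements whose leading term is divisible by another's, tail-reduce, and make monic.
Reduced Gröbner basis: {x + 1/19y + 10/19, y^2 + 10y - 38}.

Since the reduced bases disagree, the two ideals are not the same.
The choice of monomial ordering does not affect the verdict — as long as both bases are computed under the same ordering, their equality decides ideal equality.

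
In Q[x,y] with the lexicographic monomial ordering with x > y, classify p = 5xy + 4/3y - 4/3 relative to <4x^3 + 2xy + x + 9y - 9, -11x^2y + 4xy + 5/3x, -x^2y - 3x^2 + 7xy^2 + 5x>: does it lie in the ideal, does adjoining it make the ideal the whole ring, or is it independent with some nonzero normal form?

First compute the reduced Gröbner basis of I by Buchberger's algorithm.
f_1 = 4x^3 + 2xy + x + 9y - 9, LT = x^3.
f_2 = -11x^2y + 4xy + 5/3x, LT = x^2y.
f_3 = -x^2y - 3x^2 + 7xy^2 + 5x, LT = x^2y.

S(f_1,f_2): lcm = x^3y. S = 4/11x^2y + 5/33x^2 + 1/2xy^2 + 1/4xy + 9/4y^2 - 9/4y.
  reduce S modulo (f_1, f_2, f_3):
  remainder 5/33x^2 + 1/2xy^2 + 185/484xy + 20/363x + 9/4y^2 - 9/4y ≠ 0; add h_4 = 5/33x^2 + 1/2xy^2 + 185/484xy + 20/363x + 9/4y^2 - 9/4y to the basis.

S(f_1,f_3): lcm = x^3y. S = -3x^3 + 7x^2y^2 + 5x^2 + 1/2xy^2 + 1/4xy + 9/4y^2 - 9/4y.
  reduce S modulo (f_1, f_2, f_3, h_4):
  remainder -148/11xy^2 - 647/66xy - 47/44x - 72y^2 + 315/4y - 27/4 ≠ 0; add h_5 = -148/11xy^2 - 647/66xy - 47/44x - 72y^2 + 315/4y - 27/4 to the basis.

S(f_2,f_3): lcm = x^2y. S = -3x^2 + 7xy^2 - 4/11xy + 160/33x.
  reduce S modulo (f_1, f_2, f_3, h_4, h_5):
  remainder -499033/97680xy + 898201/195360x - 33957/740y^2 + 321849/5920y - 50193/5920 ≠ 0; add h_6 = -499033/97680xy + 898201/195360x - 33957/740y^2 + 321849/5920y - 50193/5920 to the basis.

S(f_1,h_4): lcm = x^3. S = -33/10x^2y^2 - 111/44x^2y - 4/11x^2 - 297/20xy^2 + 307/20xy + 1/4x + 9/4y - 9/4.
  reduce S modulo (f_1, f_2, f_3, h_4, h_5, h_6):
  remainder 969331869/39922640x - 2908339209/19961320y^2 + 7309821339/39922640y - 1493142921/39922640 ≠ 0; add h_7 = 969331869/39922640x - 2908339209/19961320y^2 + 7309821339/39922640y - 1493142921/39922640 to the basis.

S(f_2,h_4): lcm = x^2y. S = -33/10xy^3 - 111/44xy^2 - 8/11xy - 5/33x - 297/20y^3 + 297/20y^2.
  reduce S modulo (f_1, f_2, f_3, h_4, h_5, h_6, h_7):
  remainder 2079/740y^3 - 66289216586/19925155085y^2 + 6855022579/11955093051y - 2675367553/47820372204 ≠ 0; add h_8 = 2079/740y^3 - 66289216586/19925155085y^2 + 6855022579/11955093051y - 2675367553/47820372204 to the basis.

S(f_1,h_5): lcm = x^3y^2. S = -647/888x^3y - 47/592x^3 - 198/37x^2y^2 + 3465/592x^2y - 297/592x^2 + 1/2xy^3 + 1/4xy^2 + 9/4y^3 - 9/4y^2.
  reduce S modulo (f_1, f_2, f_3, h_4, h_5, h_6, h_7, h_8):
  remainder 3167972565487/526024094244y^2 - 10690389226711/1578072282732y + 593235765125/789036141366 ≠ 0; add h_9 = 3167972565487/526024094244y^2 - 10690389226711/1578072282732y + 593235765125/789036141366 to the basis.

S(f_2,h_5): lcm = x^2y^2. S = -647/888x^2y - 47/592x^2 - 2326/407xy^2 + 111385/19536xy - 297/592x.
  reduce S modulo (f_1, f_2, f_3, h_4, h_5, h_6, h_7, h_8, h_9):
  remainder -233053919235731/468859939692076y + 233053919235731/468859939692076 ≠ 0; add h_10 = -233053919235731/468859939692076y + 233053919235731/468859939692076 to the basis.

The other S-polynomials (S(f_3,h_4), S(f_3,h_5), S(h_4,h_5), S(f_1,h_6), S(f_2,h_6), S(f_3,h_6), S(h_4,h_6), S(h_5,h_6), S(f_1,h_7), S(f_2,h_7), S(f_3,h_7), S(h_4,h_7), S(h_5,h_7), S(h_6,h_7), S(f_1,h_8), S(f_2,h_8), S(f_3,h_8), S(h_4,h_8), S(h_5,h_8), S(h_6,h_8), S(h_7,h_8), S(f_1,h_9), S(f_2,h_9), S(f_3,h_9), S(h_4,h_9), S(h_5,h_9), S(h_6,h_9), S(h_7,h_9), S(h_8,h_9), S(f_1,h_10), S(f_2,h_10), S(f_3,h_10), S(h_4,h_10), S(h_5,h_10), S(h_6,h_10), S(h_7,h_10), S(h_8,h_10), S(h_9,h_10)) all reduce to 0 modulo the current basis, so we have a Gröbner basis.
Inter-reduce: drop elements whose leading term is divisible by another's, tail-reduce, and make monic.
Reduced Gröbner basis: {x, y - 1}.
Label its elements g_1 = x, g_2 = y - 1.

Reduce p = 5xy + 4/3y - 4/3 modulo G:
  leading term xy: subtract (5y)·g_1 from 5xy + 4/3y - 4/3 → 4/3y - 4/3
  leading term y: subtract (4/3)·g_2 from 4/3y - 4/3 → 0
  normal form = 0.
Since the normal form is 0, p ∈ I.

5xy + 4/3y - 4/3 lies in I (it reduces to 0).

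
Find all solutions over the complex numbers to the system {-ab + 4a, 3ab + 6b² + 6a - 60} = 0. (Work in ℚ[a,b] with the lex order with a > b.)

{(-2, 4), (0, sqrt(10)), (0, -sqrt(10))}

Compute a lex Gröbner basis by Buchberger's algorithm.
f_1 = -ab + 4a, LT = ab.
f_2 = 3ab + 6a + 6b² - 60, LT = ab.

S(f_1,f_2): lcm = ab. S = -6a - 2b² + 20.
  leading term a: no divisor's leading term divides it; move -6a to the remainder.
  leading term b²: no divisor's leading term divides it; move -2b² to the remainder.
  leading term 1: no divisor's leading term divides it; move 20 to the remainder.
  remainder -6a - 2b² + 20 ≠ 0; add h_3 = -6a - 2b² + 20 to the basis.

S(f_1,h_3): lcm = ab. S = -4a - ⅓b³ + 10/3b.
  leading term a: subtract (⅔)·h_3 from -4a - ⅓b³ + 10/3b → -⅓b³ + 4/3b² + 10/3b - 40/3
  leading term b³: no divisor's leading term divides it; move -⅓b³ to the remainder.
  leading term b²: no divisor's leading term divides it; move 4/3b² to the remainder.
  leading term b: no divisor's leading term divides it; move 10/3b to the remainder.
  leading term 1: no divisor's leading term divides it; move -40/3 to the remainder.
  remainder -⅓b³ + 4/3b² + 10/3b - 40/3 ≠ 0; add h_4 = -⅓b³ + 4/3b² + 10/3b - 40/3 to the basis.

The other S-polynomials (S(f_2,h_3), S(f_1,h_4), S(f_2,h_4), S(h_3,h_4)) all reduce to 0 modulo the current basis, so we have a Gröbner basis.
Inter-reduce: drop elements whose leading term is divisible by another's, tail-reduce, and make monic.
Reduced Gröbner basis: {a + ⅓b² - 10/3, b³ - 4b² - 10b + 40}.

A lex Gröbner basis eliminates variables successively. Here b³ - 4b² - 10b + 40 depends only on b, with roots {4, sqrt(10), -sqrt(10)}; lifting each root through the earlier basis elements recovers the full solutions.
  b = 4: the earlier basis element becomes a + 2 = 0, giving a = -2 — point (-2, 4).
  b = sqrt(10): the earlier basis element becomes a = 0, giving a = 0 — point (0, sqrt(10)).
  b = -sqrt(10): the earlier basis element becomes a = 0, giving a = 0 — point (0, -sqrt(10)).
This is the nonlinear analogue of row-reducing a linear system.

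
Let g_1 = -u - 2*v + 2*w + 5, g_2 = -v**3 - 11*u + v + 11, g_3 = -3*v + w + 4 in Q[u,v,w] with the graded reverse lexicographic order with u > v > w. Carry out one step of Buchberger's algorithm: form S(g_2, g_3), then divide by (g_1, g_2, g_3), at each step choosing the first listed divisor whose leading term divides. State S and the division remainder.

S(g_2, g_3) = 1/3*v**2*w + 4/3*v**2 + 11*u - v - 11; remainder on division = 1/27*w**3 + 4/9*w**2 + 145/9*w + 424/27.

lcm(LM(g_2), LM(g_3)) = v**3.
S = (lcm/LT(g_2))·g_2 − (lcm/LT(g_3))·g_3 = 1/3*v**2*w + 4/3*v**2 + 11*u - v - 11.
Reduce S modulo (g_1, g_2, g_3) in that order:
  leading term v**2*w: subtract (-1/9*v*w)·g_3 from 1/3*v**2*w + 4/3*v**2 + 11*u - v - 11 → 1/9*v*w**2 + 4/3*v**2 + 4/9*v*w + 11*u - v - 11
  leading term v*w**2: subtract (-1/27*w**2)·g_3 from 1/9*v*w**2 + 4/3*v**2 + 4/9*v*w + 11*u - v - 11 → 1/27*w**3 + 4/3*v**2 + 4/9*v*w + 4/27*w**2 + 11*u - v - 11
  leading term w**3: no divisor's leading term divides it; move 1/27*w**3 to the remainder.
  leading term v**2: subtract (-4/9*v)·g_3 from 4/3*v**2 + 4/9*v*w + 4/27*w**2 + 11*u - v - 11 → 8/9*v*w + 4/27*w**2 + 11*u + 7/9*v - 11
  leading term v*w: subtract (-8/27*w)·g_3 from 8/9*v*w + 4/27*w**2 + 11*u + 7/9*v - 11 → 4/9*w**2 + 11*u + 7/9*v + 32/27*w - 11
  leading term w**2: no divisor's leading term divides it; move 4/9*w**2 to the remainder.
  leading term u: subtract (-11)·g_1 from 11*u + 7/9*v + 32/27*w - 11 → -191/9*v + 626/27*w + 44
  leading term v: subtract (191/27)·g_3 from -191/9*v + 626/27*w + 44 → 145/9*w + 424/27
  leading term w: no divisor's leading term divides it; move 145/9*w to the remainder.
  leading term 1: no divisor's leading term divides it; move 424/27 to the remainder.
The remainder 1/27*w**3 + 4/9*w**2 + 145/9*w + 424/27 is nonzero, so it would be added as the next basis element.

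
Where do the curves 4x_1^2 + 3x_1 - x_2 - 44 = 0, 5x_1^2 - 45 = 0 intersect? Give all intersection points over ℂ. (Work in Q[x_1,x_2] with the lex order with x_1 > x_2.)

{(-3, -17), (3, 1)}

Compute a lex Gröbner basis by Buchberger's algorithm.
f_1 = 4x_1^2 + 3x_1 - x_2 - 44, LT = x_1^2.
f_2 = 5x_1^2 - 45, LT = x_1^2.

S(f_1,f_2): lcm = x_1^2. S = 3/4x_1 - 1/4x_2 - 2.
  leading term x_1: no divisor's leading term divides it; move 3/4x_1 to the remainder.
  leading term x_2: no divisor's leading term divides it; move -1/4x_2 to the remainder.
  leading term 1: no divisor's leading term divides it; move -2 to the remainder.
  remainder 3/4x_1 - 1/4x_2 - 2 ≠ 0; add h_3 = 3/4x_1 - 1/4x_2 - 2 to the basis.

S(f_1,h_3): lcm = x_1^2. S = 1/3x_1x_2 + 41/12x_1 - 1/4x_2 - 11.
  leading term x_1x_2: subtract (4/9x_2)·h_3 from 1/3x_1x_2 + 41/12x_1 - 1/4x_2 - 11 → 41/12x_1 + 1/9x_2^2 + 23/36x_2 - 11
  leading term x_1: subtract (41/9)·h_3 from 41/12x_1 + 1/9x_2^2 + 23/36x_2 - 11 → 1/9x_2^2 + 16/9x_2 - 17/9
  leading term x_2^2: no divisor's leading term divides it; move 1/9x_2^2 to the remainder.
  leading term x_2: no divisor's leading term divides it; move 16/9x_2 to the remainder.
  leading term 1: no divisor's leading term divides it; move -17/9 to the remainder.
  remainder 1/9x_2^2 + 16/9x_2 - 17/9 ≠ 0; add h_4 = 1/9x_2^2 + 16/9x_2 - 17/9 to the basis.

The other S-polynomials (S(f_2,h_3), S(f_1,h_4), S(f_2,h_4), S(h_3,h_4)) all reduce to 0 modulo the current basis, so we have a Gröbner basis.
Inter-reduce: drop elements whose leading term is divisible by another's, tail-reduce, and make monic.
Reduced Gröbner basis: {x_1 - 1/3x_2 - 8/3, x_2^2 + 16x_2 - 17}.

A lex Gröbner basis eliminates variables successively. Here x_2^2 + 16x_2 - 17 depends only on x_2, with roots {-17, 1}; lifting each root through the earlier basis elements recovers the full solutions.
  x_2 = -17: the earlier basis element becomes x_1 + 3 = 0, giving x_1 = -3 — point (-3, -17).
  x_2 = 1: the earlier basis element becomes x_1 - 3 = 0, giving x_1 = 3 — point (3, 1).
Check: every point annihilates each of the original generators.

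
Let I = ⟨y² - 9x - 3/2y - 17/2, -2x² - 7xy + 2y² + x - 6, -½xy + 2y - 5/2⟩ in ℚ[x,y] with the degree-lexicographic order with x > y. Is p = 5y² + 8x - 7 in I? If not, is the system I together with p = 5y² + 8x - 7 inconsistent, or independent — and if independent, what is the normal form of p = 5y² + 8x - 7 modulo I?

First compute the reduced Gröbner basis of I by Buchberger's algorithm.
f_1 = y² - 9x - 3/2y - 17/2, LT = y².
f_2 = -2x² - 7xy + 2y² + x - 6, LT = x².
f_3 = -½xy + 2y - 5/2, LT = xy.

S(f_1,f_3): lcm = xy². S = -9x² - 3/2xy + 4y² - 17/2x - 5y.
  leading term x²: subtract (9/2)·f_2 from -9x² - 3/2xy + 4y² - 17/2x - 5y → 30xy - 5y² - 13x - 5y + 27
  leading term xy: subtract (-60)·f_3 from 30xy - 5y² - 13x - 5y + 27 → -5y² - 13x + 115y - 123
  leading term y²: subtract (-5)·f_1 from -5y² - 13x + 115y - 123 → -58x + 215/2y - 331/2
  leading term x: no divisor's leading term divides it; move -58x to the remainder.
  leading term y: no divisor's leading term divides it; move 215/2y to the remainder.
  leading term 1: no divisor's leading term divides it; move -331/2 to the remainder.
  remainder -58x + 215/2y - 331/2 ≠ 0; add h_4 = -58x + 215/2y - 331/2 to the basis.

S(f_2,f_3): lcm = x²y. S = 7/2xy² - y³ + 7/2xy - 5x + 3y.
  leading term xy²: subtract (7/2x)·f_1 from 7/2xy² - y³ + 7/2xy - 5x + 3y → -y³ + 63/2x² + 35/4xy + 99/4x + 3y
  leading term y³: subtract (-y)·f_1 from -y³ + 63/2x² + 35/4xy + 99/4x + 3y → 63/2x² - ¼xy - 3/2y² + 99/4x - 11/2y
  leading term x²: subtract (-63/4)·f_2 from 63/2x² - ¼xy - 3/2y² + 99/4x - 11/2y → -221/2xy + 30y² + 81/2x - 11/2y - 189/2
  leading term xy: subtract (221)·f_3 from -221/2xy + 30y² + 81/2x - 11/2y - 189/2 → 30y² + 81/2x - 895/2y + 458
  leading term y²: subtract (30)·f_1 from 30y² + 81/2x - 895/2y + 458 → 621/2x - 805/2y + 713
  leading term x: subtract (-621/116)·h_4 from 621/2x - 805/2y + 713 → 40135/232y - 40135/232
  leading term y: no divisor's leading term divides it; move 40135/232y to the remainder.
  leading term 1: no divisor's leading term divides it; move -40135/232 to the remainder.
  remainder 40135/232y - 40135/232 ≠ 0; add h_5 = 40135/232y - 40135/232 to the basis.

The other S-polynomials (S(f_1,f_2), S(f_1,h_4), S(f_2,h_4), S(f_3,h_4), S(f_1,h_5), S(f_2,h_5), S(f_3,h_5), S(h_4,h_5)) all reduce to 0 modulo the current basis, so we have a Gröbner basis.
Inter-reduce: drop elements whose leading term is divisible by another's, tail-reduce, and make monic.
Reduced Gröbner basis: {x + 1, y - 1}.
Label its elements g_1 = x + 1, g_2 = y - 1.

Reduce p = 5y² + 8x - 7 modulo G:
  leading term y²: subtract (5y)·g_2 from 5y² + 8x - 7 → 8x + 5y - 7
  leading term x: subtract (8)·g_1 from 8x + 5y - 7 → 5y - 15
  leading term y: subtract (5)·g_2 from 5y - 15 → -10
  leading term 1: no divisor's leading term divides it; move -10 to the remainder.
  normal form = -10.
The normal form is nonzero, so p ∉ I. Since p minus its normal form lies in I, I + (p) = I + (r) where r = -10; decide whether this ideal is the whole ring.
Here r = -10 is a nonzero constant, hence a unit: 1 ∈ I + (p), the Gröbner basis of I + (p) is {1}, and the enlarged system has no common solution — adjoining p is inconsistent.

Adjoining 5y² + 8x - 7 makes the ideal the whole ring: the system is inconsistent.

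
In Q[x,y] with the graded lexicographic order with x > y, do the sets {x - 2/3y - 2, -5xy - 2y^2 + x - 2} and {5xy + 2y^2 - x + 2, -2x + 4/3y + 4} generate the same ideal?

For a fixed monomial order, each ideal has a unique reduced Gröbner basis; comparing bases decides equality.
Buchberger on the first generating set:
f_1 = x - 2/3y - 2, LT = x.
f_2 = -5xy - 2y^2 + x - 2, LT = xy.

S(f_1,f_2): lcm = xy. S = -16/15y^2 + 1/5x - 2y - 2/5.
  leading term y^2: no divisor's leading term divides it; move -16/15y^2 to the remainder.
  leading term x: subtract (1/5)·f_1 from 1/5x - 2y - 2/5 → -28/15y
  leading term y: no divisor's leading term divides it; move -28/15y to the remainder.
  remainder -16/15y^2 - 28/15y ≠ 0; add g_3 = -16/15y^2 - 28/15y to the basis.

The other S-polynomials (S(f_1,g_3), S(f_2,g_3)) all reduce to 0 modulo the current basis, so we have a Gröbner basis.
Inter-reduce: drop elements whose leading term is divisible by another's, tail-reduce, and make monic.
Reduced Gröbner basis: {y^2 + 7/4y, x - 2/3y - 2}.

Buchberger on the second generating set:
h_1 = 5xy + 2y^2 - x + 2, LT = xy.
h_2 = -2x + 4/3y + 4, LT = x.

S(h_1,h_2): lcm = xy. S = 16/15y^2 - 1/5x + 2y + 2/5.
  leading term y^2: no divisor's leading term divides it; move 16/15y^2 to the remainder.
  leading term x: subtract (1/10)·h_2 from -1/5x + 2y + 2/5 → 28/15y
  leading term y: no divisor's leading term divides it; move 28/15y to the remainder.
  remainder 16/15y^2 + 28/15y ≠ 0; add k_3 = 16/15y^2 + 28/15y to the basis.

The other S-polynomials (S(h_1,k_3), S(h_2,k_3)) all reduce to 0 modulo the current basis, so we have a Gröbner basis.
Inter-reduce: drop elements whose leading term is divisible by another's, tail-reduce, and make monic.
Reduced Gröbner basis: {y^2 + 7/4y, x - 2/3y - 2}.

Same reduced basis, so the two generating sets span the same ideal.

Yes, the ideals are equal.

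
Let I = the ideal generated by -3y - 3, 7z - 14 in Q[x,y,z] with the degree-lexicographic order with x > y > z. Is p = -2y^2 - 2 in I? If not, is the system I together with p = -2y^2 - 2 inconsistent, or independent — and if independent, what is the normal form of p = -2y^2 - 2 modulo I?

Adjoining -2y^2 - 2 makes the ideal the whole ring: the system is inconsistent.

First compute the reduced Gröbner basis of I by Buchberger's algorithm.
f_1 = -3y - 3, LT = y.
f_2 = 7z - 14, LT = z.

The S-polynomials (S(f_1,f_2)) all reduce to 0 modulo the current basis, so we have a Gröbner basis.
Inter-reduce: drop elements whose leading term is divisible by another's, tail-reduce, and make monic.
Reduced Gröbner basis: {y + 1, z - 2}.
Label its elements g_1 = y + 1, g_2 = z - 2.

Reduce p = -2y^2 - 2 modulo G:
  leading term y^2: subtract (-2y)·g_1 from -2y^2 - 2 → 2y - 2
  leading term y: subtract (2)·g_1 from 2y - 2 → -4
  leading term 1: no divisor's leading term divides it; move -4 to the remainder.
  normal form = -4.
The normal form is nonzero, so p ∉ I. Since p minus its normal form lies in I, I + (p) = I + (r) where r = -4; decide whether this ideal is the whole ring.
Here r = -4 is a nonzero constant, hence a unit: 1 ∈ I + (p), the Gröbner basis of I + (p) is {1}, and the enlarged system has no common solution — adjoining p is inconsistent.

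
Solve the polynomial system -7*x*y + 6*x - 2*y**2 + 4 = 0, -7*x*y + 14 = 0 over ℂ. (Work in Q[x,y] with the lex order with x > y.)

Compute a lex Gröbner basis by Buchberger's algorithm.
f_1 = -7*x*y + 6*x - 2*y**2 + 4, LT = x*y.
f_2 = -7*x*y + 14, LT = x*y.

S(f_1,f_2): lcm = x*y. S = -6/7*x + 2/7*y**2 + 10/7.
  reduce S modulo (f_1, f_2):
  remainder -6/7*x + 2/7*y**2 + 10/7 ≠ 0; add h_3 = -6/7*x + 2/7*y**2 + 10/7 to the basis.

S(f_1,h_3): lcm = x*y. S = -6/7*x + 1/3*y**3 + 2/7*y**2 + 5/3*y - 4/7.
  reduce S modulo (f_1, f_2, h_3):
  remainder 1/3*y**3 + 5/3*y - 2 ≠ 0; add h_4 = 1/3*y**3 + 5/3*y - 2 to the basis.

The other S-polynomials (S(f_2,h_3), S(f_1,h_4), S(f_2,h_4), S(h_3,h_4)) all reduce to 0 modulo the current basis, so we have a Gröbner basis.
Inter-reduce: drop elements whose leading term is divisible by another's, tail-reduce, and make monic.
Reduced Gröbner basis: {x - 1/3*y**2 - 5/3, y**3 + 5*y - 6}.

Elimination: the polynomial y**3 + 5*y - 6 lies in the elimination ideal for y, so y ∈ {1, -1/2 - sqrt(23)*I/2, -1/2 + sqrt(23)*I/2}. For each such y, the remaining basis elements (now univariate) give the rest of the solution.
  y = 1: the earlier basis element becomes x - 2 = 0, giving x = 2 — point (2, 1).
  y = -1/2 - sqrt(23)*I/2: the earlier basis element becomes x + 1/6 - sqrt(23)*I/6 = 0, giving x = -1/6 + sqrt(23)*I/6 — point (-1/6 + sqrt(23)*I/6, -1/2 - sqrt(23)*I/2).
  y = -1/2 + sqrt(23)*I/2: the earlier basis element becomes x + 1/6 + sqrt(23)*I/6 = 0, giving x = -1/6 - sqrt(23)*I/6 — point (-1/6 - sqrt(23)*I/6, -1/2 + sqrt(23)*I/2).
This is the nonlinear analogue of row-reducing a linear system.

{(2, 1), (-1/6 + sqrt(23)*I/6, -1/2 - sqrt(23)*I/2), (-1/6 - sqrt(23)*I/6, -1/2 + sqrt(23)*I/2)}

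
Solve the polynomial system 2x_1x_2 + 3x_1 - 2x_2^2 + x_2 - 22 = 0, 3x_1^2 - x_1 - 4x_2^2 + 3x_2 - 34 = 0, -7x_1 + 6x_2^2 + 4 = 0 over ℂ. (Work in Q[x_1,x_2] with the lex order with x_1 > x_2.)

{(4, 2)}

Compute a lex Gröbner basis by Buchberger's algorithm.
f_1 = 2x_1x_2 + 3x_1 - 2x_2^2 + x_2 - 22, LT = x_1x_2.
f_2 = 3x_1^2 - x_1 - 4x_2^2 + 3x_2 - 34, LT = x_1^2.
f_3 = -7x_1 + 6x_2^2 + 4, LT = x_1.

S(f_1,f_2): lcm = x_1^2x_2. S = 3/2x_1^2 - x_1x_2^2 + 5/6x_1x_2 - 11x_1 + 4/3x_2^3 - x_2^2 + 34/3x_2.
  leading term x_1^2: subtract (1/2)·f_2 from 3/2x_1^2 - x_1x_2^2 + 5/6x_1x_2 - 11x_1 + 4/3x_2^3 - x_2^2 + 34/3x_2 → -x_1x_2^2 + 5/6x_1x_2 - 21/2x_1 + 4/3x_2^3 + x_2^2 + 59/6x_2 + 17
  leading term x_1x_2^2: subtract (-1/2x_2)·f_1 from -x_1x_2^2 + 5/6x_1x_2 - 21/2x_1 + 4/3x_2^3 + x_2^2 + 59/6x_2 + 17 → 7/3x_1x_2 - 21/2x_1 + 1/3x_2^3 + 3/2x_2^2 - 7/6x_2 + 17
  leading term x_1x_2: subtract (7/6)·f_1 from 7/3x_1x_2 - 21/2x_1 + 1/3x_2^3 + 3/2x_2^2 - 7/6x_2 + 17 → -14x_1 + 1/3x_2^3 + 23/6x_2^2 - 7/3x_2 + 128/3
  leading term x_1: subtract (2)·f_3 from -14x_1 + 1/3x_2^3 + 23/6x_2^2 - 7/3x_2 + 128/3 → 1/3x_2^3 - 49/6x_2^2 - 7/3x_2 + 104/3
  leading term x_2^3: no divisor's leading term divides it; move 1/3x_2^3 to the remainder.
  leading term x_2^2: no divisor's leading term divides it; move -49/6x_2^2 to the remainder.
  leading term x_2: no divisor's leading term divides it; move -7/3x_2 to the remainder.
  leading term 1: no divisor's leading term divides it; move 104/3 to the remainder.
  remainder 1/3x_2^3 - 49/6x_2^2 - 7/3x_2 + 104/3 ≠ 0; add h_4 = 1/3x_2^3 - 49/6x_2^2 - 7/3x_2 + 104/3 to the basis.

S(f_1,f_3): lcm = x_1x_2. S = 3/2x_1 + 6/7x_2^3 - x_2^2 + 15/14x_2 - 11.
  leading term x_1: subtract (-3/14)·f_3 from 3/2x_1 + 6/7x_2^3 - x_2^2 + 15/14x_2 - 11 → 6/7x_2^3 + 2/7x_2^2 + 15/14x_2 - 71/7
  leading term x_2^3: subtract (18/7)·h_4 from 6/7x_2^3 + 2/7x_2^2 + 15/14x_2 - 71/7 → 149/7x_2^2 + 99/14x_2 - 695/7
  leading term x_2^2: no divisor's leading term divides it; move 149/7x_2^2 to the remainder.
  leading term x_2: no divisor's leading term divides it; move 99/14x_2 to the remainder.
  leading term 1: no divisor's leading term divides it; move -695/7 to the remainder.
  remainder 149/7x_2^2 + 99/14x_2 - 695/7 ≠ 0; add h_5 = 149/7x_2^2 + 99/14x_2 - 695/7 to the basis.

S(f_2,f_3): lcm = x_1^2. S = 6/7x_1x_2^2 + 5/21x_1 - 4/3x_2^2 + x_2 - 34/3.
  leading term x_1x_2^2: subtract (3/7x_2)·f_1 from 6/7x_1x_2^2 + 5/21x_1 - 4/3x_2^2 + x_2 - 34/3 → -9/7x_1x_2 + 5/21x_1 + 6/7x_2^3 - 37/21x_2^2 + 73/7x_2 - 34/3
  leading term x_1x_2: subtract (-9/14)·f_1 from -9/7x_1x_2 + 5/21x_1 + 6/7x_2^3 - 37/21x_2^2 + 73/7x_2 - 34/3 → 13/6x_1 + 6/7x_2^3 - 64/21x_2^2 + 155/14x_2 - 535/21
  leading term x_1: subtract (-13/42)·f_3 from 13/6x_1 + 6/7x_2^3 - 64/21x_2^2 + 155/14x_2 - 535/21 → 6/7x_2^3 - 25/21x_2^2 + 155/14x_2 - 509/21
  leading term x_2^3: subtract (18/7)·h_4 from 6/7x_2^3 - 25/21x_2^2 + 155/14x_2 - 509/21 → 416/21x_2^2 + 239/14x_2 - 2381/21
  leading term x_2^2: subtract (416/447)·h_5 from 416/21x_2^2 + 239/14x_2 - 2381/21 → 21883/2086x_2 - 21883/1043
  leading term x_2: no divisor's leading term divides it; move 21883/2086x_2 to the remainder.
  leading term 1: no divisor's leading term divides it; move -21883/1043 to the remainder.
  remainder 21883/2086x_2 - 21883/1043 ≠ 0; add h_6 = 21883/2086x_2 - 21883/1043 to the basis.

The other S-polynomials (S(f_1,h_4), S(f_2,h_4), S(f_3,h_4), S(f_1,h_5), S(f_2,h_5), S(f_3,h_5), S(h_4,h_5), S(f_1,h_6), S(f_2,h_6), S(f_3,h_6), S(h_4,h_6), S(h_5,h_6)) all reduce to 0 modulo the current basis, so we have a Gröbner basis.
Inter-reduce: drop elements whose leading term is divisible by another's, tail-reduce, and make monic.
Reduced Gröbner basis: {x_1 - 4, x_2 - 2}.

Since the basis is lex-ordered, x_2 - 2 is univariate in x_2. Its roots are {2}. Back-substituting each root into the other basis elements fixes the other coordinates.
  x_2 = 2: the earlier basis element becomes x_1 - 4 = 0, giving x_1 = 4 — point (4, 2).
Check: every point annihilates each of the original generators.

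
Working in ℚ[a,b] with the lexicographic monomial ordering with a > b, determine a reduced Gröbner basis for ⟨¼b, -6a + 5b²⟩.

G = {a, b}

f_1 = ¼b, LT = b.
f_2 = -6a + 5b², LT = a.

The S-polynomials (S(f_1,f_2)) all reduce to 0 modulo the current basis, so we have a Gröbner basis.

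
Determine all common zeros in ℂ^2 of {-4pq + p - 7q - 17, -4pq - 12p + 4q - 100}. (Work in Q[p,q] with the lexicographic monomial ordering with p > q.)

{(-64/13, 19/11), (-3, 4)}

Compute a lex Gröbner basis by Buchberger's algorithm.
f_1 = -4pq + p - 7q - 17, LT = pq.
f_2 = -4pq - 12p + 4q - 100, LT = pq.

S(f_1,f_2): lcm = pq. S = -13/4p + 11/4q - 83/4.
  leading term p: no divisor's leading term divides it; move -13/4p to the remainder.
  leading term q: no divisor's leading term divides it; move 11/4q to the remainder.
  leading term 1: no divisor's leading term divides it; move -83/4 to the remainder.
  remainder -13/4p + 11/4q - 83/4 ≠ 0; add h_3 = -13/4p + 11/4q - 83/4 to the basis.

S(f_1,h_3): lcm = pq. S = -1/4p + 11/13q^2 - 241/52q + 17/4.
  leading term p: subtract (1/13)·h_3 from -1/4p + 11/13q^2 - 241/52q + 17/4 → 11/13q^2 - 63/13q + 76/13
  leading term q^2: no divisor's leading term divides it; move 11/13q^2 to the remainder.
  leading term q: no divisor's leading term divides it; move -63/13q to the remainder.
  leading term 1: no divisor's leading term divides it; move 76/13 to the remainder.
  remainder 11/13q^2 - 63/13q + 76/13 ≠ 0; add h_4 = 11/13q^2 - 63/13q + 76/13 to the basis.

S(f_2,h_3): lcm = pq. S = 3p + 11/13q^2 - 96/13q + 25.
  leading term p: subtract (-12/13)·h_3 from 3p + 11/13q^2 - 96/13q + 25 → 11/13q^2 - 63/13q + 76/13
  leading term q^2: subtract (1)·h_4 from 11/13q^2 - 63/13q + 76/13 → 0
  remainder 0.

S(f_1,h_4): lcm = pq^2. S = 241/44pq - 76/11p + 7/4q^2 + 17/4q.
  leading term pq: subtract (-241/176)·f_1 from 241/44pq - 76/11p + 7/4q^2 + 17/4q → -975/176p + 7/4q^2 - 939/176q - 4097/176
  leading term p: subtract (75/44)·h_3 from -975/176p + 7/4q^2 - 939/176q - 4097/176 → 7/4q^2 - 441/44q + 133/11
  leading term q^2: subtract (91/44)·h_4 from 7/4q^2 - 441/44q + 133/11 → 0
  remainder 0.

S(f_2,h_4): lcm = pq^2. S = 96/11pq - 76/11p - q^2 + 25q.
  leading term pq: subtract (-24/11)·f_1 from 96/11pq - 76/11p - q^2 + 25q → -52/11p - q^2 + 107/11q - 408/11
  leading term p: subtract (16/11)·h_3 from -52/11p - q^2 + 107/11q - 408/11 → -q^2 + 63/11q - 76/11
  leading term q^2: subtract (-13/11)·h_4 from -q^2 + 63/11q - 76/11 → 0
  remainder 0.

S(h_3,h_4): leading monomials are coprime, so the S-polynomial reduces to 0 (Buchberger's first criterion).
Every S-polynomial of the final basis reduces to 0, so we have a Gröbner basis.
Inter-reduce: drop elements whose leading term is divisible by another's, tail-reduce, and make monic.
Reduced Gröbner basis: {p - 11/13q + 83/13, q^2 - 63/11q + 76/11}.

Since the basis is lex-ordered, q^2 - 63/11q + 76/11 is univariate in q. Its roots are {19/11, 4}. Back-substituting each root into the other basis elements fixes the other coordinates.
  q = 19/11: the earlier basis element becomes p + 64/13 = 0, giving p = -64/13 — point (-64/13, 19/11).
  q = 4: the earlier basis element becomes p + 3 = 0, giving p = -3 — point (-3, 4).
Check: every point annihilates each of the original generators.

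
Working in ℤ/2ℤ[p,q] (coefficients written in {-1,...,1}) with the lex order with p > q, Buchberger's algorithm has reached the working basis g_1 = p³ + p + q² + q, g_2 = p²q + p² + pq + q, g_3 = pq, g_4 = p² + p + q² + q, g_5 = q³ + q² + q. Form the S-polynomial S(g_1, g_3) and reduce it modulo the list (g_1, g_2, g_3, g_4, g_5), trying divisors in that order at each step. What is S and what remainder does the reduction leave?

S(g_1, g_3) = pq + q³ + q²; remainder on division = q.

lcm(LM(g_1), LM(g_3)) = p³q.
S = (lcm/LT(g_1))·g_1 − (lcm/LT(g_3))·g_3 = pq + q³ + q².
Reduce S modulo (g_1, g_2, g_3, g_4, g_5) in that order:
  leading term pq: subtract (1)·g_3 from pq + q³ + q² → q³ + q²
  leading term q³: subtract (1)·g_5 from q³ + q² → q
  leading term q: no divisor's leading term divides it; move q to the remainder.
The remainder q is nonzero, so it would be added as the next basis element.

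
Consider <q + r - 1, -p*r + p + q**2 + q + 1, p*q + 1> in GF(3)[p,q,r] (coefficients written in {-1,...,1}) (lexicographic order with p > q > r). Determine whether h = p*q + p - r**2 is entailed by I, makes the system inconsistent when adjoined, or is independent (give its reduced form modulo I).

First compute the reduced Gröbner basis of I by Buchberger's algorithm.
f_1 = q + r - 1, LT = q.
f_2 = -p*r + p + q**2 + q + 1, LT = p*r.
f_3 = p*q + 1, LT = p*q.

S(f_1,f_2): leading monomials are coprime, so the S-polynomial reduces to 0 (Buchberger's first criterion).
S(f_1,f_3): lcm = p*q. S = p*r - p - 1.
  leading term p*r: subtract (-1)·f_2 from p*r - p - 1 → q**2 + q
  leading term q**2: subtract (q)·f_1 from q**2 + q → -q*r - q
  leading term q*r: subtract (-r)·f_1 from -q*r - q → -q + r**2 - r
  leading term q: subtract (-1)·f_1 from -q + r**2 - r → r**2 - 1
  leading term r**2: no divisor's leading term divides it; move r**2 to the remainder.
  leading term 1: no divisor's leading term divides it; move -1 to the remainder.
  remainder r**2 - 1 ≠ 0; add k_4 = r**2 - 1 to the basis.

S(f_2,f_3): lcm = p*q*r. S = -p*q - q**3 - q**2 - q - r.
  leading term p*q: subtract (-p)·f_1 from -p*q - q**3 - q**2 - q - r → p*r - p - q**3 - q**2 - q - r
  leading term p*r: subtract (-1)·f_2 from p*r - p - q**3 - q**2 - q - r → -q**3 - r + 1
  leading term q**3: subtract (-q**2)·f_1 from -q**3 - r + 1 → q**2*r - q**2 - r + 1
  leading term q**2*r: subtract (q*r)·f_1 from q**2*r - q**2 - r + 1 → -q**2 - q*r**2 + q*r - r + 1
  leading term q**2: subtract (-q)·f_1 from -q**2 - q*r**2 + q*r - r + 1 → -q*r**2 - q*r - q - r + 1
  leading term q*r**2: subtract (-r**2)·f_1 from -q*r**2 - q*r - q - r + 1 → -q*r - q + r**3 - r**2 - r + 1
  leading term q*r: subtract (-r)·f_1 from -q*r - q + r**3 - r**2 - r + 1 → -q + r**3 + r + 1
  leading term q: subtract (-1)·f_1 from -q + r**3 + r + 1 → r**3 - r
  leading term r**3: subtract (r)·k_4 from r**3 - r → 0
  remainder 0.

S(f_1,k_4): leading monomials are coprime, so the S-polynomial reduces to 0 (Buchberger's first criterion).
S(f_2,k_4): lcm = p*r**2. S = -p*r + p - q**2*r - q*r - r.
  leading term p*r: subtract (1)·f_2 from -p*r + p - q**2*r - q*r - r → -q**2*r - q**2 - q*r - q - r - 1
  leading term q**2*r: subtract (-q*r)·f_1 from -q**2*r - q**2 - q*r - q - r - 1 → -q**2 + q*r**2 + q*r - q - r - 1
  leading term q**2: subtract (-q)·f_1 from -q**2 + q*r**2 + q*r - q - r - 1 → q*r**2 - q*r + q - r - 1
  leading term q*r**2: subtract (r**2)·f_1 from q*r**2 - q*r + q - r - 1 → -q*r + q - r**3 + r**2 - r - 1
  leading term q*r: subtract (-r)·f_1 from -q*r + q - r**3 + r**2 - r - 1 → q - r**3 - r**2 + r - 1
  leading term q: subtract (1)·f_1 from q - r**3 - r**2 + r - 1 → -r**3 - r**2
  leading term r**3: subtract (-r)·k_4 from -r**3 - r**2 → -r**2 - r
  leading term r**2: subtract (-1)·k_4 from -r**2 - r → -r - 1
  leading term r: no divisor's leading term divides it; move -r to the remainder.
  leading term 1: no divisor's leading term divides it; move -1 to the remainder.
  remainder -r - 1 ≠ 0; add k_5 = -r - 1 to the basis.

S(f_3,k_4): leading monomials are coprime, so the S-polynomial reduces to 0 (Buchberger's first criterion).
S(f_1,k_5): leading monomials are coprime, so the S-polynomial reduces to 0 (Buchberger's first criterion).
S(f_2,k_5): lcm = p*r. S = p - q**2 - q - 1.
  leading term p: no divisor's leading term divides it; move p to the remainder.
  leading term q**2: subtract (-q)·f_1 from -q**2 - q - 1 → q*r + q - 1
  leading term q*r: subtract (r)·f_1 from q*r + q - 1 → q - r**2 + r - 1
  leading term q: subtract (1)·f_1 from q - r**2 + r - 1 → -r**2
  leading term r**2: subtract (-1)·k_4 from -r**2 → -1
  leading term 1: no divisor's leading term divides it; move -1 to the remainder.
  remainder p - 1 ≠ 0; add k_6 = p - 1 to the basis.

S(f_3,k_5): leading monomials are coprime, so the S-polynomial reduces to 0 (Buchberger's first criterion).
S(k_4,k_5): lcm = r**2. S = -r - 1.
  leading term r: subtract (1)·k_5 from -r - 1 → 0
  remainder 0.

S(f_1,k_6): leading monomials are coprime, so the S-polynomial reduces to 0 (Buchberger's first criterion).
S(f_2,k_6): lcm = p*r. S = -p - q**2 - q + r - 1.
  leading term p: subtract (-1)·k_6 from -p - q**2 - q + r - 1 → -q**2 - q + r + 1
  leading term q**2: subtract (-q)·f_1 from -q**2 - q + r + 1 → q*r + q + r + 1
  leading term q*r: subtract (r)·f_1 from q*r + q + r + 1 → q - r**2 - r + 1
  leading term q: subtract (1)·f_1 from q - r**2 - r + 1 → -r**2 + r - 1
  leading term r**2: subtract (-1)·k_4 from -r**2 + r - 1 → r + 1
  leading term r: subtract (-1)·k_5 from r + 1 → 0
  remainder 0.

S(f_3,k_6): lcm = p*q. S = q + 1.
  leading term q: subtract (1)·f_1 from q + 1 → -r - 1
  leading term r: subtract (1)·k_5 from -r - 1 → 0
  remainder 0.

S(k_4,k_6): leading monomials are coprime, so the S-polynomial reduces to 0 (Buchberger's first criterion).
S(k_5,k_6): leading monomials are coprime, so the S-polynomial reduces to 0 (Buchberger's first criterion).
Every S-polynomial of the final basis reduces to 0, so we have a Gröbner basis.
Inter-reduce: drop elements whose leading term is divisible by another's, tail-reduce, and make monic.
Reduced Gröbner basis: {p - 1, q + 1, r + 1}.
Label its elements g_1 = p - 1, g_2 = q + 1, g_3 = r + 1.

Reduce h = p*q + p - r**2 modulo G:
  leading term p*q: subtract (q)·g_1 from p*q + p - r**2 → p + q - r**2
  leading term p: subtract (1)·g_1 from p + q - r**2 → q - r**2 + 1
  leading term q: subtract (1)·g_2 from q - r**2 + 1 → -r**2
  leading term r**2: subtract (-r)·g_3 from -r**2 → r
  leading term r: subtract (1)·g_3 from r → -1
  leading term 1: no divisor's leading term divides it; move -1 to the remainder.
  normal form = -1.
The normal form is nonzero, so h ∉ I. Since h minus its normal form lies in I, I + (h) = I + (n) where n = -1; decide whether this ideal is the whole ring.
Here n = -1 is a nonzero constant, hence a unit: 1 ∈ I + (h), the Gröbner basis of I + (h) is {1}, and the enlarged system has no common solution — adjoining h is inconsistent.

Adjoining p*q + p - r**2 makes the ideal the whole ring: the system is inconsistent.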